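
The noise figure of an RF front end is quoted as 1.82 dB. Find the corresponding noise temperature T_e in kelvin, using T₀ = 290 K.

F = 10^(1.82/10) = 1.52055
T_e = (F − 1)·T₀ = (1.52055 − 1) × 290 = 151 K

151 K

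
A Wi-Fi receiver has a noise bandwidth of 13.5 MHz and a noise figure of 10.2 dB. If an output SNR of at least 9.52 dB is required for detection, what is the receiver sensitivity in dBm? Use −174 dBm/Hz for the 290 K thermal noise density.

−83.0 dBm

Sensitivity = −174 + 10 log₁₀(B) + NF + SNR_min
= −174 + 71.3 + 10.2 + 9.52
= −82.98 dBm → −83.0 dBm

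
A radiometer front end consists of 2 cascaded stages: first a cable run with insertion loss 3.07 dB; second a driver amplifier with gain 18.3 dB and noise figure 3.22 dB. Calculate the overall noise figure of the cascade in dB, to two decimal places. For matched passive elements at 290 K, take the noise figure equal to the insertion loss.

Convert to linear (a loss of L dB is a gain of −L dB): F_i = 10^(NF_i/10), G_i = 10^(G_i,dB/10)
  Stage 1: F_1 = 10^(3.07/10) = 2.028, G_1 = 10^(−3.07/10) = 0.4932
  Stage 2: F_2 = 10^(3.22/10) = 2.099, G_2 = 10^(18.3/10) = 67.61
Friis cascade:
  F = 2.028 + (2.099 − 1)/0.4932 = 4.256
NF = 10 log₁₀(4.256) = 6.29 dB

6.29 dB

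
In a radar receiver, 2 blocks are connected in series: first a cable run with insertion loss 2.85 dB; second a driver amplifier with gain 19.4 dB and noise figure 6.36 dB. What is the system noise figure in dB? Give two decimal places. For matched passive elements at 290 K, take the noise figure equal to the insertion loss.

Convert to linear (a loss of L dB is a gain of −L dB): F_i = 10^(NF_i/10), G_i = 10^(G_i,dB/10)
  Stage 1: F_1 = 10^(2.85/10) = 1.928, G_1 = 10^(−2.85/10) = 0.5188
  Stage 2: F_2 = 10^(6.36/10) = 4.325, G_2 = 10^(19.4/10) = 87.10
Friis cascade:
  F = 1.928 + (4.325 − 1)/0.5188 = 8.337
NF = 10 log₁₀(8.337) = 9.21 dB

9.21 dB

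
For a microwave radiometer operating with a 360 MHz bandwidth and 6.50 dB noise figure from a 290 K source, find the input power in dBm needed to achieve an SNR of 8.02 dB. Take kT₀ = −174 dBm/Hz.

−73.9 dBm

Sensitivity = −174 + 10 log₁₀(B) + NF + SNR_min
= −174 + 85.56 + 6.50 + 8.02
= −73.92 dBm → −73.9 dBm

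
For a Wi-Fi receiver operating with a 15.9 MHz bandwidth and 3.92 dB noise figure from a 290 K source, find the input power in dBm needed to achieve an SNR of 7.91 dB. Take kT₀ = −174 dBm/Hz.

−90.2 dBm

Sensitivity = −174 + 10 log₁₀(B) + NF + SNR_min
= −174 + 72.01 + 3.92 + 7.91
= −90.16 dBm → −90.2 dBm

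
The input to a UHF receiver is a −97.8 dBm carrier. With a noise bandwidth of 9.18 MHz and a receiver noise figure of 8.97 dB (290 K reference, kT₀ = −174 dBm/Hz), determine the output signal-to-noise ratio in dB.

Noise floor: N = −174 + 10 log₁₀(B) + NF
10 log₁₀(9.18×10⁶) = 69.63 dB
N = −174 + 69.63 + 8.97 = −95.40 dBm
SNR = P_sig − N = −97.8 − (−95.40) = −2.40 dB → −2.4 dB

−2.4 dB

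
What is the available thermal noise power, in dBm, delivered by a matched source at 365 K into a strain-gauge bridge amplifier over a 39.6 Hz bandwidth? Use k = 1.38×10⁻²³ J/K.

P_n = kTB = 1.38×10⁻²³ × 365 × 3.96×10¹ = 1.99×10⁻¹⁹ W
In dBm: 10 log₁₀(1.99×10⁻¹⁹ / 10⁻³) = −157.0 dBm

−157.0 dBm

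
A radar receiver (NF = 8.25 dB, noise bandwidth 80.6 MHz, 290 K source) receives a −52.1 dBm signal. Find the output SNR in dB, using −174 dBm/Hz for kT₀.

Noise floor: N = −174 + 10 log₁₀(B) + NF
10 log₁₀(8.06×10⁷) = 79.06 dB
N = −174 + 79.06 + 8.25 = −86.69 dBm
SNR = P_sig − N = −52.1 − (−86.69) = 34.59 dB → 34.6 dB

34.6 dB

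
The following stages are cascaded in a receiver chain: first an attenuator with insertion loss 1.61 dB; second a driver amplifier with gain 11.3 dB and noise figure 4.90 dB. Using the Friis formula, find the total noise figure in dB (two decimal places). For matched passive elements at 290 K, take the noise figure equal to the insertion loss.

6.51 dB

Convert to linear (a loss of L dB is a gain of −L dB): F_i = 10^(NF_i/10), G_i = 10^(G_i,dB/10)
  Stage 1: F_1 = 10^(1.61/10) = 1.449, G_1 = 10^(−1.61/10) = 0.6902
  Stage 2: F_2 = 10^(4.90/10) = 3.090, G_2 = 10^(11.3/10) = 13.49
Friis cascade:
  F = 1.449 + (3.090 − 1)/0.6902 = 4.477
NF = 10 log₁₀(4.477) = 6.51 dB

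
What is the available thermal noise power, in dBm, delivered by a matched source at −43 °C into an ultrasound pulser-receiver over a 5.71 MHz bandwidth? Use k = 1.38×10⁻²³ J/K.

T = −43 °C + 273.15 = 230.15 K
P_n = kTB = 1.38×10⁻²³ × 230.15 × 5.71×10⁶ = 1.81×10⁻¹⁴ W
In dBm: 10 log₁₀(1.81×10⁻¹⁴ / 10⁻³) = −107.4 dBm

−107.4 dBm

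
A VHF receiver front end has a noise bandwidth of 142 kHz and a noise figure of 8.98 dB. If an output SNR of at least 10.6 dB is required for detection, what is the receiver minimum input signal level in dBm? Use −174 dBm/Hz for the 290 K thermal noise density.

−102.9 dBm

Sensitivity = −174 + 10 log₁₀(B) + NF + SNR_min
= −174 + 51.52 + 8.98 + 10.6
= −102.90 dBm → −102.9 dBm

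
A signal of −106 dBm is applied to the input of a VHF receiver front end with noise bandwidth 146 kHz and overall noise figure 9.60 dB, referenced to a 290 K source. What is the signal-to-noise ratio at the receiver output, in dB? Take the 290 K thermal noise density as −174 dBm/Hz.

6.8 dB

Noise floor: N = −174 + 10 log₁₀(B) + NF
10 log₁₀(1.46×10⁵) = 51.64 dB
N = −174 + 51.64 + 9.60 = −112.76 dBm
SNR = P_sig − N = −106 − (−112.76) = 6.76 dB → 6.8 dB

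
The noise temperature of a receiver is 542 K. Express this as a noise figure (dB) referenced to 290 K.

F = 1 + T_e/T₀ = 1 + 542/290 = 2.86897
NF = 10 log₁₀(2.86897) = 4.58 dB

4.58 dB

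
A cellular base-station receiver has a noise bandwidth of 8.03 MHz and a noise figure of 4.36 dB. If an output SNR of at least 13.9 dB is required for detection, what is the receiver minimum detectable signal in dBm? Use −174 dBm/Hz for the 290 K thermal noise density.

−86.7 dBm

Sensitivity = −174 + 10 log₁₀(B) + NF + SNR_min
= −174 + 69.05 + 4.36 + 13.9
= −86.69 dBm → −86.7 dBm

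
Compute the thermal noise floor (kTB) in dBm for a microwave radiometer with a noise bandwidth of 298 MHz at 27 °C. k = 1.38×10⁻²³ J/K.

−89.1 dBm

T = 27 °C + 273.15 = 300.15 K
P_n = kTB = 1.38×10⁻²³ × 300.15 × 2.98×10⁸ = 1.23×10⁻¹² W
In dBm: 10 log₁₀(1.23×10⁻¹² / 10⁻³) = −89.1 dBm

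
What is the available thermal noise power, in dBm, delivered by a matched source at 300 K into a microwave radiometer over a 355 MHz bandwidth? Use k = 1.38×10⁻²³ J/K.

−88.3 dBm

P_n = kTB = 1.38×10⁻²³ × 300 × 3.55×10⁸ = 1.47×10⁻¹² W
In dBm: 10 log₁₀(1.47×10⁻¹² / 10⁻³) = −88.3 dBm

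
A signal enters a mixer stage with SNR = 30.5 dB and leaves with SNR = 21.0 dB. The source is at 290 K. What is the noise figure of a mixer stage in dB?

9.5 dB

NF (dB) = SNR_in(dB) − SNR_out(dB) when the source is at T₀
NF = 30.5 − 21.0 = 9.5 dB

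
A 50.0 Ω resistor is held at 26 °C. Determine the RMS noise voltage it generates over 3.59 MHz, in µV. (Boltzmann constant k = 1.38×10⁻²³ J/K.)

1.72 µV

T = 26 °C + 273.15 = 299.15 K
V_n = √(4kTRB)
4kTRB = 4 × 1.38×10⁻²³ × 299.15 × 5.00×10¹ × 3.59×10⁶ = 2.96×10⁻¹² V²
V_n = √(2.96×10⁻¹²) = 1.72×10⁻⁶ V = 1.72 µV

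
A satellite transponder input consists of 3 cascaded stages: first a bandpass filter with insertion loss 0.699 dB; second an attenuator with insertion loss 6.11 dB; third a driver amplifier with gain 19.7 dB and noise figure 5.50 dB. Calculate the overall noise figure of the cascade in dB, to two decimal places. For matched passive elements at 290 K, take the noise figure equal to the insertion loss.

Convert to linear (a loss of L dB is a gain of −L dB): F_i = 10^(NF_i/10), G_i = 10^(G_i,dB/10)
  Stage 1: F_1 = 10^(0.699/10) = 1.175, G_1 = 10^(−0.699/10) = 0.8513
  Stage 2: F_2 = 10^(6.11/10) = 4.083, G_2 = 10^(−6.11/10) = 0.2449
  Stage 3: F_3 = 10^(5.50/10) = 3.548, G_3 = 10^(19.7/10) = 93.33
Friis cascade:
  F = 1.175 + (4.083 − 1)/0.8513 + (3.548 − 1)/0.2085 = 17.02
NF = 10 log₁₀(17.02) = 12.31 dB

12.31 dB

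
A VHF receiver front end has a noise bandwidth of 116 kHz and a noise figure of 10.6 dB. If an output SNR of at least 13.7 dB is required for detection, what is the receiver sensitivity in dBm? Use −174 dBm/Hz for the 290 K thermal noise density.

Sensitivity = −174 + 10 log₁₀(B) + NF + SNR_min
= −174 + 50.64 + 10.6 + 13.7
= −99.06 dBm → −99.1 dBm

−99.1 dBm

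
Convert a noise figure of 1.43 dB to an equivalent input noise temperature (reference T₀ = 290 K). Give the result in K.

F = 10^(1.43/10) = 1.38995
T_e = (F − 1)·T₀ = (1.38995 − 1) × 290 = 113 K

113 K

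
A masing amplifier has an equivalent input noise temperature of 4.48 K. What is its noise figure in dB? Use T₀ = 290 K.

F = 1 + T_e/T₀ = 1 + 4.48/290 = 1.01545
NF = 10 log₁₀(1.01545) = 0.067 dB

0.067 dB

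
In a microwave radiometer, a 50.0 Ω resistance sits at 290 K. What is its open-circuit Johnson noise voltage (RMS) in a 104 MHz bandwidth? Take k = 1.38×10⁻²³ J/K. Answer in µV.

9.12 µV

V_n = √(4kTRB)
4kTRB = 4 × 1.38×10⁻²³ × 290 × 5.00×10¹ × 1.04×10⁸ = 8.32×10⁻¹¹ V²
V_n = √(8.32×10⁻¹¹) = 9.12×10⁻⁶ V = 9.12 µV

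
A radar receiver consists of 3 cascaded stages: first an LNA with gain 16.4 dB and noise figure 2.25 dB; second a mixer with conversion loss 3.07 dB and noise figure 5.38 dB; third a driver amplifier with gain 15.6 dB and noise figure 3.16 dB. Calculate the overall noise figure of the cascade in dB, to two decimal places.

Convert to linear (a loss of L dB is a gain of −L dB): F_i = 10^(NF_i/10), G_i = 10^(G_i,dB/10)
  Stage 1: F_1 = 10^(2.25/10) = 1.679, G_1 = 10^(16.4/10) = 43.65
  Stage 2: F_2 = 10^(5.38/10) = 3.451, G_2 = 10^(−3.07/10) = 0.4932
  Stage 3: F_3 = 10^(3.16/10) = 2.070, G_3 = 10^(15.6/10) = 36.31
Friis cascade:
  F = 1.679 + (3.451 − 1)/43.65 + (2.070 − 1)/21.53 = 1.785
NF = 10 log₁₀(1.785) = 2.52 dB

2.52 dB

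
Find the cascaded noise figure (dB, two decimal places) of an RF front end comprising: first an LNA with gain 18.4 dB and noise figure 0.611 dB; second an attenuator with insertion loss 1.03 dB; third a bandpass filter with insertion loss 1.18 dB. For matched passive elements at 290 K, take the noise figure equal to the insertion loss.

Convert to linear (a loss of L dB is a gain of −L dB): F_i = 10^(NF_i/10), G_i = 10^(G_i,dB/10)
  Stage 1: F_1 = 10^(0.611/10) = 1.151, G_1 = 10^(18.4/10) = 69.18
  Stage 2: F_2 = 10^(1.03/10) = 1.268, G_2 = 10^(−1.03/10) = 0.7889
  Stage 3: F_3 = 10^(1.18/10) = 1.312, G_3 = 10^(−1.18/10) = 0.7621
Friis cascade:
  F = 1.151 + (1.268 − 1)/69.18 + (1.312 − 1)/54.58 = 1.161
NF = 10 log₁₀(1.161) = 0.65 dB

0.65 dB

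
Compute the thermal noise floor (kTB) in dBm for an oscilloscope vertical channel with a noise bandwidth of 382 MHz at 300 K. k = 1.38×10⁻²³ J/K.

−88.0 dBm

P_n = kTB = 1.38×10⁻²³ × 300 × 3.82×10⁸ = 1.58×10⁻¹² W
In dBm: 10 log₁₀(1.58×10⁻¹² / 10⁻³) = −88.0 dBm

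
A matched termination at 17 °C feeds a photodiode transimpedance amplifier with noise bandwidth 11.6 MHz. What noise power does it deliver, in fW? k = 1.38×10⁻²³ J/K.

46.4 fW

T = 17 °C + 273.15 = 290.15 K
P_n = kTB = 1.38×10⁻²³ × 290.15 × 1.16×10⁷ = 4.64×10⁻¹⁴ W = 46.4 fW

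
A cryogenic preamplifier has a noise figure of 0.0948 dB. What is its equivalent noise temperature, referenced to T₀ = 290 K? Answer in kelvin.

6.40 K

F = 10^(0.0948/10) = 1.02207
T_e = (F − 1)·T₀ = (1.02207 − 1) × 290 = 6.40 K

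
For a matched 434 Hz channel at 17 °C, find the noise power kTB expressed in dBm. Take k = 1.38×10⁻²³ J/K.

−147.6 dBm

T = 17 °C + 273.15 = 290.15 K
P_n = kTB = 1.38×10⁻²³ × 290.15 × 4.34×10² = 1.74×10⁻¹⁸ W
In dBm: 10 log₁₀(1.74×10⁻¹⁸ / 10⁻³) = −147.6 dBm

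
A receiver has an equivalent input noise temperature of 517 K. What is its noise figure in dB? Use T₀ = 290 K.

F = 1 + T_e/T₀ = 1 + 517/290 = 2.78276
NF = 10 log₁₀(2.78276) = 4.44 dB

4.44 dB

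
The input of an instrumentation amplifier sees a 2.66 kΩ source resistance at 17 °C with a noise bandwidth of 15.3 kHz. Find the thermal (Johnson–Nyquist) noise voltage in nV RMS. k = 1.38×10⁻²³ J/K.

T = 17 °C + 273.15 = 290.15 K
V_n = √(4kTRB)
4kTRB = 4 × 1.38×10⁻²³ × 290.15 × 2.66×10³ × 1.53×10⁴ = 6.52×10⁻¹³ V²
V_n = √(6.52×10⁻¹³) = 8.07×10⁻⁷ V = 807 nV

807 nV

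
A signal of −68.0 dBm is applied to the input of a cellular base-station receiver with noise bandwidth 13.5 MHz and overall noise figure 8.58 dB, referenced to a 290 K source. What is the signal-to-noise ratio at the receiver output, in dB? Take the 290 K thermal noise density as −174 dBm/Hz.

Noise floor: N = −174 + 10 log₁₀(B) + NF
10 log₁₀(1.35×10⁷) = 71.3 dB
N = −174 + 71.3 + 8.58 = −94.12 dBm
SNR = P_sig − N = −68.0 − (−94.12) = 26.12 dB → 26.1 dB

26.1 dB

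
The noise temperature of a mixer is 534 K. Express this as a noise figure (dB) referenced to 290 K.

F = 1 + T_e/T₀ = 1 + 534/290 = 2.84138
NF = 10 log₁₀(2.84138) = 4.54 dB

4.54 dB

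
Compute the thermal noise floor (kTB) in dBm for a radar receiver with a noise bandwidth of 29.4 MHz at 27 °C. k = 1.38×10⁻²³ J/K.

−99.1 dBm

T = 27 °C + 273.15 = 300.15 K
P_n = kTB = 1.38×10⁻²³ × 300.15 × 2.94×10⁷ = 1.22×10⁻¹³ W
In dBm: 10 log₁₀(1.22×10⁻¹³ / 10⁻³) = −99.1 dBm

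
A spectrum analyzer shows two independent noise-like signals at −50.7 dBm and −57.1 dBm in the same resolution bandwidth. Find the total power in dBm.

−49.8 dBm

Convert to linear, add, convert back:
P₁ = 8.51×10⁻⁹ W, P₂ = 1.95×10⁻⁹ W
P_tot = 1.05×10⁻⁸ W → 10 log₁₀(P_tot / 10⁻³) = −49.8 dBm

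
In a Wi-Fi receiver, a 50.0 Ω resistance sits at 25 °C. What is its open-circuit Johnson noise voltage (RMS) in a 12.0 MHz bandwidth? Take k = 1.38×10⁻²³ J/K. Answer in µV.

T = 25 °C + 273.15 = 298.15 K
V_n = √(4kTRB)
4kTRB = 4 × 1.38×10⁻²³ × 298.15 × 5.00×10¹ × 1.20×10⁷ = 9.87×10⁻¹² V²
V_n = √(9.87×10⁻¹²) = 3.14×10⁻⁶ V = 3.14 µV

3.14 µV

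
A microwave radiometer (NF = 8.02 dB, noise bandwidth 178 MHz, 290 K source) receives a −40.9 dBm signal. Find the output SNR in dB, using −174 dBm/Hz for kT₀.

Noise floor: N = −174 + 10 log₁₀(B) + NF
10 log₁₀(1.78×10⁸) = 82.5 dB
N = −174 + 82.5 + 8.02 = −83.48 dBm
SNR = P_sig − N = −40.9 − (−83.48) = 42.58 dB → 42.6 dB

42.6 dB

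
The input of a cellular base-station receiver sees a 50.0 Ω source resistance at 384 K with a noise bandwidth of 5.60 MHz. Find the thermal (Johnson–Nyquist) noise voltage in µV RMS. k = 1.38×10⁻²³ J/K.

V_n = √(4kTRB)
4kTRB = 4 × 1.38×10⁻²³ × 384 × 5.00×10¹ × 5.60×10⁶ = 5.94×10⁻¹² V²
V_n = √(5.94×10⁻¹²) = 2.44×10⁻⁶ V = 2.44 µV

2.44 µV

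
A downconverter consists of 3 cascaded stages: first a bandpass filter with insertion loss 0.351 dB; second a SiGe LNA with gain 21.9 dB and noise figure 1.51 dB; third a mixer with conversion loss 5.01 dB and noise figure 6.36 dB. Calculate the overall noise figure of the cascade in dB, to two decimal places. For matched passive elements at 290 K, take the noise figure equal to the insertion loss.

Convert to linear (a loss of L dB is a gain of −L dB): F_i = 10^(NF_i/10), G_i = 10^(G_i,dB/10)
  Stage 1: F_1 = 10^(0.351/10) = 1.084, G_1 = 10^(−0.351/10) = 0.9224
  Stage 2: F_2 = 10^(1.51/10) = 1.416, G_2 = 10^(21.9/10) = 154.9
  Stage 3: F_3 = 10^(6.36/10) = 4.325, G_3 = 10^(−5.01/10) = 0.3155
Friis cascade:
  F = 1.084 + (1.416 − 1)/0.9224 + (4.325 − 1)/142.9 = 1.558
NF = 10 log₁₀(1.558) = 1.93 dB

1.93 dB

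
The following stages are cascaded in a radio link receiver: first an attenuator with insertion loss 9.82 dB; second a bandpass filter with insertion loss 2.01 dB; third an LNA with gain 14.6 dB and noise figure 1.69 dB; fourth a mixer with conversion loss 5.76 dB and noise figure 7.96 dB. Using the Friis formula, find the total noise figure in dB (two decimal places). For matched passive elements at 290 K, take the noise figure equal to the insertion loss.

Convert to linear (a loss of L dB is a gain of −L dB): F_i = 10^(NF_i/10), G_i = 10^(G_i,dB/10)
  Stage 1: F_1 = 10^(9.82/10) = 9.594, G_1 = 10^(−9.82/10) = 0.1042
  Stage 2: F_2 = 10^(2.01/10) = 1.589, G_2 = 10^(−2.01/10) = 0.6295
  Stage 3: F_3 = 10^(1.69/10) = 1.476, G_3 = 10^(14.6/10) = 28.84
  Stage 4: F_4 = 10^(7.96/10) = 6.252, G_4 = 10^(−5.76/10) = 0.2655
Friis cascade:
  F = 9.594 + (1.589 − 1)/0.1042 + (1.476 − 1)/0.06561 + (6.252 − 1)/1.892 = 25.27
NF = 10 log₁₀(25.27) = 14.03 dB

14.03 dB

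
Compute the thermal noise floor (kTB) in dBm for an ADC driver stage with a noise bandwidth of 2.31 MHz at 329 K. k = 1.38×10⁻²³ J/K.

P_n = kTB = 1.38×10⁻²³ × 329 × 2.31×10⁶ = 1.05×10⁻¹⁴ W
In dBm: 10 log₁₀(1.05×10⁻¹⁴ / 10⁻³) = −109.8 dBm

−109.8 dBm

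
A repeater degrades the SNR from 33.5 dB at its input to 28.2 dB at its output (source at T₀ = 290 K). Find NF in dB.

5.3 dB

NF (dB) = SNR_in(dB) − SNR_out(dB) when the source is at T₀
NF = 33.5 − 28.2 = 5.3 dB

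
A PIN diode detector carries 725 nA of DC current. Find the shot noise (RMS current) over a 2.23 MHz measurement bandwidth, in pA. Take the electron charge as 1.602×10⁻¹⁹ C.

I_n = √(2qI·B)
2qI·B = 2 × 1.602×10⁻¹⁹ × 7.25×10⁻⁷ × 2.23×10⁶ = 5.18×10⁻¹⁹ A²
I_n = √(5.18×10⁻¹⁹) = 7.20×10⁻¹⁰ A = 720 pA

720 pA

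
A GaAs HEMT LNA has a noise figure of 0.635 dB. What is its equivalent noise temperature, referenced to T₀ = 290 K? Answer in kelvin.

45.7 K

F = 10^(0.635/10) = 1.15744
T_e = (F − 1)·T₀ = (1.15744 − 1) × 290 = 45.7 K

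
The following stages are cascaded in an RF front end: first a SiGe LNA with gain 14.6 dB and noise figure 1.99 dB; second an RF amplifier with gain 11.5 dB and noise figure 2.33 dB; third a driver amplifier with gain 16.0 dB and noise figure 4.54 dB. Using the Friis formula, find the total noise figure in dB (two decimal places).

Convert to linear (a loss of L dB is a gain of −L dB): F_i = 10^(NF_i/10), G_i = 10^(G_i,dB/10)
  Stage 1: F_1 = 10^(1.99/10) = 1.581, G_1 = 10^(14.6/10) = 28.84
  Stage 2: F_2 = 10^(2.33/10) = 1.710, G_2 = 10^(11.5/10) = 14.13
  Stage 3: F_3 = 10^(4.54/10) = 2.844, G_3 = 10^(16.0/10) = 39.81
Friis cascade:
  F = 1.581 + (1.710 − 1)/28.84 + (2.844 − 1)/407.4 = 1.610
NF = 10 log₁₀(1.610) = 2.07 dB

2.07 dB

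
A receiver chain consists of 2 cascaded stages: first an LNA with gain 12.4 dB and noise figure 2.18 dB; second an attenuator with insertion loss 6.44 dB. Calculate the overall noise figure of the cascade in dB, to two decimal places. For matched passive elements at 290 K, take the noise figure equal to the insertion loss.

2.67 dB

Convert to linear (a loss of L dB is a gain of −L dB): F_i = 10^(NF_i/10), G_i = 10^(G_i,dB/10)
  Stage 1: F_1 = 10^(2.18/10) = 1.652, G_1 = 10^(12.4/10) = 17.38
  Stage 2: F_2 = 10^(6.44/10) = 4.406, G_2 = 10^(−6.44/10) = 0.2270
Friis cascade:
  F = 1.652 + (4.406 − 1)/17.38 = 1.848
NF = 10 log₁₀(1.848) = 2.67 dB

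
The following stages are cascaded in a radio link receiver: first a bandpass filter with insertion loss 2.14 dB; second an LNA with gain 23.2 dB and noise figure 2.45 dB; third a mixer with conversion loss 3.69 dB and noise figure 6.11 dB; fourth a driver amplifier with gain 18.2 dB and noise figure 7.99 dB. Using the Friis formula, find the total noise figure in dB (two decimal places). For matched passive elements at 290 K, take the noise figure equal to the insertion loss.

Convert to linear (a loss of L dB is a gain of −L dB): F_i = 10^(NF_i/10), G_i = 10^(G_i,dB/10)
  Stage 1: F_1 = 10^(2.14/10) = 1.637, G_1 = 10^(−2.14/10) = 0.6109
  Stage 2: F_2 = 10^(2.45/10) = 1.758, G_2 = 10^(23.2/10) = 208.9
  Stage 3: F_3 = 10^(6.11/10) = 4.083, G_3 = 10^(−3.69/10) = 0.4276
  Stage 4: F_4 = 10^(7.99/10) = 6.295, G_4 = 10^(18.2/10) = 66.07
Friis cascade:
  F = 1.637 + (1.758 − 1)/0.6109 + (4.083 − 1)/127.6 + (6.295 − 1)/54.58 = 2.999
NF = 10 log₁₀(2.999) = 4.77 dB

4.77 dB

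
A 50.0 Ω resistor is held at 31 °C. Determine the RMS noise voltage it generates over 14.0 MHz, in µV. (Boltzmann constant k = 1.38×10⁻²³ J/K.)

T = 31 °C + 273.15 = 304.15 K
V_n = √(4kTRB)
4kTRB = 4 × 1.38×10⁻²³ × 304.15 × 5.00×10¹ × 1.40×10⁷ = 1.18×10⁻¹¹ V²
V_n = √(1.18×10⁻¹¹) = 3.43×10⁻⁶ V = 3.43 µV

3.43 µV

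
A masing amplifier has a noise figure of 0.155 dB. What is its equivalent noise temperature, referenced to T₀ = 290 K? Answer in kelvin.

F = 10^(0.155/10) = 1.03633
T_e = (F − 1)·T₀ = (1.03633 − 1) × 290 = 10.5 K

10.5 K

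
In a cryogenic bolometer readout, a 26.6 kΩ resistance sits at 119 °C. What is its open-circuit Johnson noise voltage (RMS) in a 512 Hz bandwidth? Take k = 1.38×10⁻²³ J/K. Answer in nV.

543 nV

T = 119 °C + 273.15 = 392.15 K
V_n = √(4kTRB)
4kTRB = 4 × 1.38×10⁻²³ × 392.15 × 2.66×10⁴ × 5.12×10² = 2.95×10⁻¹³ V²
V_n = √(2.95×10⁻¹³) = 5.43×10⁻⁷ V = 543 nV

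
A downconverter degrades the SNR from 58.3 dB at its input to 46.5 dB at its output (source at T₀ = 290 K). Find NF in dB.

11.8 dB

NF (dB) = SNR_in(dB) − SNR_out(dB) when the source is at T₀
NF = 58.3 − 46.5 = 11.8 dB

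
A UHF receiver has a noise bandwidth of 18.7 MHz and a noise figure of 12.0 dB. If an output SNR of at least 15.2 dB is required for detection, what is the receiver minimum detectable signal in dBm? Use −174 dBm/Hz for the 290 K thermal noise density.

−74.1 dBm

Sensitivity = −174 + 10 log₁₀(B) + NF + SNR_min
= −174 + 72.72 + 12.0 + 15.2
= −74.08 dBm → −74.1 dBm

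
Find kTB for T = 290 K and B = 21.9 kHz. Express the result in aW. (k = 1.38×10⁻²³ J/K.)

87.6 aW

P_n = kTB = 1.38×10⁻²³ × 290 × 2.19×10⁴ = 8.76×10⁻¹⁷ W = 87.6 aW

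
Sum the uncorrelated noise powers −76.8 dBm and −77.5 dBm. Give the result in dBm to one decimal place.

Convert to linear, add, convert back:
P₁ = 2.09×10⁻¹¹ W, P₂ = 1.78×10⁻¹¹ W
P_tot = 3.87×10⁻¹¹ W → 10 log₁₀(P_tot / 10⁻³) = −74.1 dBm

−74.1 dBm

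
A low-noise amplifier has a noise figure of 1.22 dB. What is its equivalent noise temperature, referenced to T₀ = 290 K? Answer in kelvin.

F = 10^(1.22/10) = 1.32434
T_e = (F − 1)·T₀ = (1.32434 − 1) × 290 = 94.1 K

94.1 K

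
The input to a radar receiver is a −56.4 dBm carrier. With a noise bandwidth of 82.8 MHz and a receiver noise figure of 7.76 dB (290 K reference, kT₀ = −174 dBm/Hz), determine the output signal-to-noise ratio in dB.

30.7 dB

Noise floor: N = −174 + 10 log₁₀(B) + NF
10 log₁₀(8.28×10⁷) = 79.18 dB
N = −174 + 79.18 + 7.76 = −87.06 dBm
SNR = P_sig − N = −56.4 − (−87.06) = 30.66 dB → 30.7 dB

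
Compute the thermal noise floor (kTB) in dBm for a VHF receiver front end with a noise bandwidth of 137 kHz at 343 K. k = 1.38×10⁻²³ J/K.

P_n = kTB = 1.38×10⁻²³ × 343 × 1.37×10⁵ = 6.48×10⁻¹⁶ W
In dBm: 10 log₁₀(6.48×10⁻¹⁶ / 10⁻³) = −121.9 dBm

−121.9 dBm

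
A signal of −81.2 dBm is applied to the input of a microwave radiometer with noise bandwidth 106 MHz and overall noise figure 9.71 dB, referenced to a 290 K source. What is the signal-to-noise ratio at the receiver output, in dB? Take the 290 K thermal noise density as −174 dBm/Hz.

Noise floor: N = −174 + 10 log₁₀(B) + NF
10 log₁₀(1.06×10⁸) = 80.25 dB
N = −174 + 80.25 + 9.71 = −84.04 dBm
SNR = P_sig − N = −81.2 − (−84.04) = 2.84 dB → 2.8 dB

2.8 dB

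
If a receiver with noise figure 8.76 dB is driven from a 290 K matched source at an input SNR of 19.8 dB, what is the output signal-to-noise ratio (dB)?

By definition F = SNR_in/SNR_out, so in dB: SNR_out = SNR_in − NF
SNR_out = 19.8 − 8.76 = 11.04 dB

11.04 dB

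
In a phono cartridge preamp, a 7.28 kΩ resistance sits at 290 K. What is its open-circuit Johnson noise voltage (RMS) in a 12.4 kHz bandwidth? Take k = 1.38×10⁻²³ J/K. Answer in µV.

1.20 µV

V_n = √(4kTRB)
4kTRB = 4 × 1.38×10⁻²³ × 290 × 7.28×10³ × 1.24×10⁴ = 1.45×10⁻¹² V²
V_n = √(1.45×10⁻¹²) = 1.20×10⁻⁶ V = 1.20 µV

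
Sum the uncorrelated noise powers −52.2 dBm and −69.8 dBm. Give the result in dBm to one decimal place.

Convert to linear, add, convert back:
P₁ = 6.03×10⁻⁹ W, P₂ = 1.05×10⁻¹⁰ W
P_tot = 6.13×10⁻⁹ W → 10 log₁₀(P_tot / 10⁻³) = −52.1 dBm

−52.1 dBm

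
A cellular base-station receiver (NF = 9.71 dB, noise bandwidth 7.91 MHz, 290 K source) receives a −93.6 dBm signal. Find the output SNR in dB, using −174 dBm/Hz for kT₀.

Noise floor: N = −174 + 10 log₁₀(B) + NF
10 log₁₀(7.91×10⁶) = 68.98 dB
N = −174 + 68.98 + 9.71 = −95.31 dBm
SNR = P_sig − N = −93.6 − (−95.31) = 1.71 dB → 1.7 dB

1.7 dB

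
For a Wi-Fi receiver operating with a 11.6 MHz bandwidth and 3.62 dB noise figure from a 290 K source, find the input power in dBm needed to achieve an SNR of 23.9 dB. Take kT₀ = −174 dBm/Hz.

−75.8 dBm

Sensitivity = −174 + 10 log₁₀(B) + NF + SNR_min
= −174 + 70.64 + 3.62 + 23.9
= −75.84 dBm → −75.8 dBm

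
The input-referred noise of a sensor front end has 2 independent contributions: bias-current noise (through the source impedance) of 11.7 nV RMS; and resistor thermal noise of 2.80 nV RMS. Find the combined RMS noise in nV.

12.0 nV

Uncorrelated sources add in power (mean-square): V_tot = √(ΣV_i²)
V_tot = √[(1.17×10⁻⁸)² + (2.80×10⁻⁹)²] = 1.20×10⁻⁸ V = 12.0 nV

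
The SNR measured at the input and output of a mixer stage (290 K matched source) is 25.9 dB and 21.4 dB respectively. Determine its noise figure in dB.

4.5 dB

NF (dB) = SNR_in(dB) − SNR_out(dB) when the source is at T₀
NF = 25.9 − 21.4 = 4.5 dB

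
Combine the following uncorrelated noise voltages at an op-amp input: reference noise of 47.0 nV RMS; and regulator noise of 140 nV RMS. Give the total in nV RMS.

148 nV

Uncorrelated sources add in power (mean-square): V_tot = √(ΣV_i²)
V_tot = √[(4.70×10⁻⁸)² + (1.40×10⁻⁷)²] = 1.48×10⁻⁷ V = 148 nV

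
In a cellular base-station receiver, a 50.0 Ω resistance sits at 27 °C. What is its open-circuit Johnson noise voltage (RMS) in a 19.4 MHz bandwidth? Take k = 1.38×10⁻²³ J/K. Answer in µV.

T = 27 °C + 273.15 = 300.15 K
V_n = √(4kTRB)
4kTRB = 4 × 1.38×10⁻²³ × 300.15 × 5.00×10¹ × 1.94×10⁷ = 1.61×10⁻¹¹ V²
V_n = √(1.61×10⁻¹¹) = 4.01×10⁻⁶ V = 4.01 µV

4.01 µV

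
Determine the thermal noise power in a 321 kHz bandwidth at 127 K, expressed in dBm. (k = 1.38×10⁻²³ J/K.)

−122.5 dBm

P_n = kTB = 1.38×10⁻²³ × 127 × 3.21×10⁵ = 5.63×10⁻¹⁶ W
In dBm: 10 log₁₀(5.63×10⁻¹⁶ / 10⁻³) = −122.5 dBm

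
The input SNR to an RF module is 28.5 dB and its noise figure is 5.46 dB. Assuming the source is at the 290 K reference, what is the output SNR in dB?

23.04 dB

By definition F = SNR_in/SNR_out, so in dB: SNR_out = SNR_in − NF
SNR_out = 28.5 − 5.46 = 23.04 dB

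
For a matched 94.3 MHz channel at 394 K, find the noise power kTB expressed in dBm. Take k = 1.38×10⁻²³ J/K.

P_n = kTB = 1.38×10⁻²³ × 394 × 9.43×10⁷ = 5.13×10⁻¹³ W
In dBm: 10 log₁₀(5.13×10⁻¹³ / 10⁻³) = −92.9 dBm

−92.9 dBm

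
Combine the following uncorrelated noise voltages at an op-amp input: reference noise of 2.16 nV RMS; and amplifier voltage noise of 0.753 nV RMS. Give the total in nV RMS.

Uncorrelated sources add in power (mean-square): V_tot = √(ΣV_i²)
V_tot = √[(2.16×10⁻⁹)² + (7.53×10⁻¹⁰)²] = 2.29×10⁻⁹ V = 2.29 nV

2.29 nV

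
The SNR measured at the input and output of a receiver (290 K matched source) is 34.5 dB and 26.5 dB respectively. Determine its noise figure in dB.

8.0 dB

NF (dB) = SNR_in(dB) − SNR_out(dB) when the source is at T₀
NF = 34.5 − 26.5 = 8.0 dB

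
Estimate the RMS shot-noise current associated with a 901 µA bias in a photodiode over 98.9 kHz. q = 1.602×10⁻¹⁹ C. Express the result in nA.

I_n = √(2qI·B)
2qI·B = 2 × 1.602×10⁻¹⁹ × 9.01×10⁻⁴ × 9.89×10⁴ = 2.86×10⁻¹⁷ A²
I_n = √(2.86×10⁻¹⁷) = 5.34×10⁻⁹ A = 5.34 nA

5.34 nA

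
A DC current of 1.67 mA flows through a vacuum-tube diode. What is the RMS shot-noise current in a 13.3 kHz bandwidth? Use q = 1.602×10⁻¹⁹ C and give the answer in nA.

I_n = √(2qI·B)
2qI·B = 2 × 1.602×10⁻¹⁹ × 1.67×10⁻³ × 1.33×10⁴ = 7.12×10⁻¹⁸ A²
I_n = √(7.12×10⁻¹⁸) = 2.67×10⁻⁹ A = 2.67 nA

2.67 nA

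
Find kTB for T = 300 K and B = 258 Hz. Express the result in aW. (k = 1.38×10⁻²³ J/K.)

1.07 aW

P_n = kTB = 1.38×10⁻²³ × 300 × 2.58×10² = 1.07×10⁻¹⁸ W = 1.07 aW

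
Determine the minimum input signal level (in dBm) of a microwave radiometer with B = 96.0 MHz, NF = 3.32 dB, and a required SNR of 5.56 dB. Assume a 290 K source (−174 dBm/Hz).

Sensitivity = −174 + 10 log₁₀(B) + NF + SNR_min
= −174 + 79.82 + 3.32 + 5.56
= −85.30 dBm → −85.3 dBm

−85.3 dBm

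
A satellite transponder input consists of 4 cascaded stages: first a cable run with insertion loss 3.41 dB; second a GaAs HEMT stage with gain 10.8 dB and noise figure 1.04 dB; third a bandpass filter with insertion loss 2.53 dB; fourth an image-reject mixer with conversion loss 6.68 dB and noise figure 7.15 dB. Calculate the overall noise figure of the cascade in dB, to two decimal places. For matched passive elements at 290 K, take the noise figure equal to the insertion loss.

Convert to linear (a loss of L dB is a gain of −L dB): F_i = 10^(NF_i/10), G_i = 10^(G_i,dB/10)
  Stage 1: F_1 = 10^(3.41/10) = 2.193, G_1 = 10^(−3.41/10) = 0.4560
  Stage 2: F_2 = 10^(1.04/10) = 1.271, G_2 = 10^(10.8/10) = 12.02
  Stage 3: F_3 = 10^(2.53/10) = 1.791, G_3 = 10^(−2.53/10) = 0.5585
  Stage 4: F_4 = 10^(7.15/10) = 5.188, G_4 = 10^(−6.68/10) = 0.2148
Friis cascade:
  F = 2.193 + (1.271 − 1)/0.4560 + (1.791 − 1)/5.483 + (5.188 − 1)/3.062 = 4.298
NF = 10 log₁₀(4.298) = 6.33 dB

6.33 dB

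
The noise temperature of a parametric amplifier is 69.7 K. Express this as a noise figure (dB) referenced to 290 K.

0.935 dB

F = 1 + T_e/T₀ = 1 + 69.7/290 = 1.24034
NF = 10 log₁₀(1.24034) = 0.935 dB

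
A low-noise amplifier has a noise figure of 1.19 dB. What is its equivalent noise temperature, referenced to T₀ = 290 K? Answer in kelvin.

91.4 K

F = 10^(1.19/10) = 1.31522
T_e = (F − 1)·T₀ = (1.31522 − 1) × 290 = 91.4 K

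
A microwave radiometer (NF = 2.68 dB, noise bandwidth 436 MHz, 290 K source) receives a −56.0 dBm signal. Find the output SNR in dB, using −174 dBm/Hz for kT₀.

Noise floor: N = −174 + 10 log₁₀(B) + NF
10 log₁₀(4.36×10⁸) = 86.39 dB
N = −174 + 86.39 + 2.68 = −84.93 dBm
SNR = P_sig − N = −56.0 − (−84.93) = 28.93 dB → 28.9 dB

28.9 dB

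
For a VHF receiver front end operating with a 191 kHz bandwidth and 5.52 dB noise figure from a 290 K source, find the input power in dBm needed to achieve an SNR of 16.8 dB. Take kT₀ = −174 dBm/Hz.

Sensitivity = −174 + 10 log₁₀(B) + NF + SNR_min
= −174 + 52.81 + 5.52 + 16.8
= −98.87 dBm → −98.9 dBm

−98.9 dBm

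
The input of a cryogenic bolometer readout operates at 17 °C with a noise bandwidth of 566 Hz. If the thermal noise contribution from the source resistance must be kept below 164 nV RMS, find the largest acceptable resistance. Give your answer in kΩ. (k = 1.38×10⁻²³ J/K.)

2.97 kΩ

T = 17 °C + 273.15 = 290.15 K
Johnson–Nyquist: V_n = √(4kTRB) ⇒ R = V_n² / (4kTB)
4kTB = 4 × 1.38×10⁻²³ × 290.15 × 5.66×10² = 9.07×10⁻¹⁸
R = (1.64×10⁻⁷)² / 9.07×10⁻¹⁸ = 2.97×10³ Ω = 2.97 kΩ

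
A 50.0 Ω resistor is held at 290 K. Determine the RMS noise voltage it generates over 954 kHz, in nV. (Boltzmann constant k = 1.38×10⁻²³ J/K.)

V_n = √(4kTRB)
4kTRB = 4 × 1.38×10⁻²³ × 290 × 5.00×10¹ × 9.54×10⁵ = 7.64×10⁻¹³ V²
V_n = √(7.64×10⁻¹³) = 8.74×10⁻⁷ V = 874 nV

874 nV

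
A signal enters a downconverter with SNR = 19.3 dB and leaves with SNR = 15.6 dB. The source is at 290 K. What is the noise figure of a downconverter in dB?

NF (dB) = SNR_in(dB) − SNR_out(dB) when the source is at T₀
NF = 19.3 − 15.6 = 3.7 dB

3.7 dB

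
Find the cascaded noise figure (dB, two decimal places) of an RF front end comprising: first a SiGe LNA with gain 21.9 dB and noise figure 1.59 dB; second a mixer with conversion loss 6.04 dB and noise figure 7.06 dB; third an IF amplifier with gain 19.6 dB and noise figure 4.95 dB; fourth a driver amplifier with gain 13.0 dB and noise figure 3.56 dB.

Convert to linear (a loss of L dB is a gain of −L dB): F_i = 10^(NF_i/10), G_i = 10^(G_i,dB/10)
  Stage 1: F_1 = 10^(1.59/10) = 1.442, G_1 = 10^(21.9/10) = 154.9
  Stage 2: F_2 = 10^(7.06/10) = 5.082, G_2 = 10^(−6.04/10) = 0.2489
  Stage 3: F_3 = 10^(4.95/10) = 3.126, G_3 = 10^(19.6/10) = 91.20
  Stage 4: F_4 = 10^(3.56/10) = 2.270, G_4 = 10^(13.0/10) = 19.95
Friis cascade:
  F = 1.442 + (5.082 − 1)/154.9 + (3.126 − 1)/38.55 + (2.270 − 1)/3516 = 1.524
NF = 10 log₁₀(1.524) = 1.83 dB

1.83 dB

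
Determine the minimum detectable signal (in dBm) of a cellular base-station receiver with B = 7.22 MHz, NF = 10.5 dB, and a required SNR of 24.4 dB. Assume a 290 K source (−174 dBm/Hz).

Sensitivity = −174 + 10 log₁₀(B) + NF + SNR_min
= −174 + 68.59 + 10.5 + 24.4
= −70.51 dBm → −70.5 dBm

−70.5 dBm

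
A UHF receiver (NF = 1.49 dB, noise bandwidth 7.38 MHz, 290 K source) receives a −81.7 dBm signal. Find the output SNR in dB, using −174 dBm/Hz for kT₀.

22.1 dB

Noise floor: N = −174 + 10 log₁₀(B) + NF
10 log₁₀(7.38×10⁶) = 68.68 dB
N = −174 + 68.68 + 1.49 = −103.83 dBm
SNR = P_sig − N = −81.7 − (−103.83) = 22.13 dB → 22.1 dB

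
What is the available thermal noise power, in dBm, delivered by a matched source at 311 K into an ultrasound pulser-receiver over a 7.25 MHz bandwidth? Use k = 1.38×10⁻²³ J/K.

−105.1 dBm

P_n = kTB = 1.38×10⁻²³ × 311 × 7.25×10⁶ = 3.11×10⁻¹⁴ W
In dBm: 10 log₁₀(3.11×10⁻¹⁴ / 10⁻³) = −105.1 dBm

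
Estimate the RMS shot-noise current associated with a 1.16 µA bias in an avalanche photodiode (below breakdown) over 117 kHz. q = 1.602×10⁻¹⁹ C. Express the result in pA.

I_n = √(2qI·B)
2qI·B = 2 × 1.602×10⁻¹⁹ × 1.16×10⁻⁶ × 1.17×10⁵ = 4.35×10⁻²⁰ A²
I_n = √(4.35×10⁻²⁰) = 2.09×10⁻¹⁰ A = 209 pA

209 pA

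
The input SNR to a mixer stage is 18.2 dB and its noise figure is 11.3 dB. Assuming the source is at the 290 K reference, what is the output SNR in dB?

6.9 dB

By definition F = SNR_in/SNR_out, so in dB: SNR_out = SNR_in − NF
SNR_out = 18.2 − 11.3 = 6.9 dB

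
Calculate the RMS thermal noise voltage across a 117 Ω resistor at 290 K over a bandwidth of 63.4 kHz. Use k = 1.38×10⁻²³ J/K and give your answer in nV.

345 nV

V_n = √(4kTRB)
4kTRB = 4 × 1.38×10⁻²³ × 290 × 1.17×10² × 6.34×10⁴ = 1.19×10⁻¹³ V²
V_n = √(1.19×10⁻¹³) = 3.45×10⁻⁷ V = 345 nV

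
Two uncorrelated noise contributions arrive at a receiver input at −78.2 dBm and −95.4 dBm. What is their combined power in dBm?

−78.1 dBm

Convert to linear, add, convert back:
P₁ = 1.51×10⁻¹¹ W, P₂ = 2.88×10⁻¹³ W
P_tot = 1.54×10⁻¹¹ W → 10 log₁₀(P_tot / 10⁻³) = −78.1 dBm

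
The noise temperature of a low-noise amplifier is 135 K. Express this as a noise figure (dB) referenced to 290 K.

F = 1 + T_e/T₀ = 1 + 135/290 = 1.46552
NF = 10 log₁₀(1.46552) = 1.66 dB

1.66 dB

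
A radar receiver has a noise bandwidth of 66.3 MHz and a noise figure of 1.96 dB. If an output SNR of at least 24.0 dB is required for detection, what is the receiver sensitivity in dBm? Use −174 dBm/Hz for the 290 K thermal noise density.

Sensitivity = −174 + 10 log₁₀(B) + NF + SNR_min
= −174 + 78.22 + 1.96 + 24.0
= −69.82 dBm → −69.8 dBm

−69.8 dBm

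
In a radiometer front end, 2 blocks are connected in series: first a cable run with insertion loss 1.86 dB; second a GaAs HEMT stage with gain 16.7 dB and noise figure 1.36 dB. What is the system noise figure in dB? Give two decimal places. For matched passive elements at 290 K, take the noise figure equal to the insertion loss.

3.22 dB

Convert to linear (a loss of L dB is a gain of −L dB): F_i = 10^(NF_i/10), G_i = 10^(G_i,dB/10)
  Stage 1: F_1 = 10^(1.86/10) = 1.535, G_1 = 10^(−1.86/10) = 0.6516
  Stage 2: F_2 = 10^(1.36/10) = 1.368, G_2 = 10^(16.7/10) = 46.77
Friis cascade:
  F = 1.535 + (1.368 − 1)/0.6516 = 2.099
NF = 10 log₁₀(2.099) = 3.22 dB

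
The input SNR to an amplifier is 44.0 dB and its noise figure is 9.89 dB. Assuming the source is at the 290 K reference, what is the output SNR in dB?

34.11 dB

By definition F = SNR_in/SNR_out, so in dB: SNR_out = SNR_in − NF
SNR_out = 44.0 − 9.89 = 34.11 dB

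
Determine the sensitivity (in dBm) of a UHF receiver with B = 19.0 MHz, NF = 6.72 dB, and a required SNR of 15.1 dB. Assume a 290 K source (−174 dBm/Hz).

−79.4 dBm

Sensitivity = −174 + 10 log₁₀(B) + NF + SNR_min
= −174 + 72.79 + 6.72 + 15.1
= −79.39 dBm → −79.4 dBm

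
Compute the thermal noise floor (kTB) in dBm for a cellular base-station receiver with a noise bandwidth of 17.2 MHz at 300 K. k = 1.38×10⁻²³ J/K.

−101.5 dBm

P_n = kTB = 1.38×10⁻²³ × 300 × 1.72×10⁷ = 7.12×10⁻¹⁴ W
In dBm: 10 log₁₀(7.12×10⁻¹⁴ / 10⁻³) = −101.5 dBm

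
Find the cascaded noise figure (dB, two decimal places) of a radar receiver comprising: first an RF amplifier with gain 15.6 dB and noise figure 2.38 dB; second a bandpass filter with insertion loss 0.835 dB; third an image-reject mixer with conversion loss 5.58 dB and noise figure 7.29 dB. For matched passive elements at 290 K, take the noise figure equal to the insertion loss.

2.74 dB

Convert to linear (a loss of L dB is a gain of −L dB): F_i = 10^(NF_i/10), G_i = 10^(G_i,dB/10)
  Stage 1: F_1 = 10^(2.38/10) = 1.730, G_1 = 10^(15.6/10) = 36.31
  Stage 2: F_2 = 10^(0.835/10) = 1.212, G_2 = 10^(−0.835/10) = 0.8251
  Stage 3: F_3 = 10^(7.29/10) = 5.358, G_3 = 10^(−5.58/10) = 0.2767
Friis cascade:
  F = 1.730 + (1.212 − 1)/36.31 + (5.358 − 1)/29.96 = 1.881
NF = 10 log₁₀(1.881) = 2.74 dB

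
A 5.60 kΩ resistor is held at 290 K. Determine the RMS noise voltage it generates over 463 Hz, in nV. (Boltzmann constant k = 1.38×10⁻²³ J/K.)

V_n = √(4kTRB)
4kTRB = 4 × 1.38×10⁻²³ × 290 × 5.60×10³ × 4.63×10² = 4.15×10⁻¹⁴ V²
V_n = √(4.15×10⁻¹⁴) = 2.04×10⁻⁷ V = 204 nV

204 nV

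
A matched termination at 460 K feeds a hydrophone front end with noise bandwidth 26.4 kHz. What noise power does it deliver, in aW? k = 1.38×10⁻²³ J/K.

168 aW

P_n = kTB = 1.38×10⁻²³ × 460 × 2.64×10⁴ = 1.68×10⁻¹⁶ W = 168 aW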